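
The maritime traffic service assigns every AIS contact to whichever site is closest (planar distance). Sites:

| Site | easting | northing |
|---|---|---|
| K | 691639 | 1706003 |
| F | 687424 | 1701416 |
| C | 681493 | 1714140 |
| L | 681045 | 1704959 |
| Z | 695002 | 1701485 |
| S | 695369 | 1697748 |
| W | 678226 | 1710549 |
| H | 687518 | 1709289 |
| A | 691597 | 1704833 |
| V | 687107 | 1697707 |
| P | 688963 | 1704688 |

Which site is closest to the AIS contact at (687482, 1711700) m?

H

Squared distances to each site:
K: 49736458.000; F: 105764020.000; C: 41821721.000; L: 86876050.000; Z: 160896625.000; S: 256863073.000; W: 86998337.000; H: 5814217.000; A: 64088914.000; V: 195944674.000; P: 51361505.000.
Minimum at H.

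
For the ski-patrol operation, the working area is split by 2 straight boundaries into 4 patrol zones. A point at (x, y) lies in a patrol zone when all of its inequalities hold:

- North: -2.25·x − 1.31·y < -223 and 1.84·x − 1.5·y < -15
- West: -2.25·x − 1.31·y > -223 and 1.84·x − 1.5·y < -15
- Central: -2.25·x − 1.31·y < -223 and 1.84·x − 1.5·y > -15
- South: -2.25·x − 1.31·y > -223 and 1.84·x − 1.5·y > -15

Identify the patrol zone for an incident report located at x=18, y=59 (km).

West

-2.25·18 − 1.31·59 = -117.790, which is > -223
1.84·18 − 1.5·59 = -55.380, which is < -15
This sign pattern matches West.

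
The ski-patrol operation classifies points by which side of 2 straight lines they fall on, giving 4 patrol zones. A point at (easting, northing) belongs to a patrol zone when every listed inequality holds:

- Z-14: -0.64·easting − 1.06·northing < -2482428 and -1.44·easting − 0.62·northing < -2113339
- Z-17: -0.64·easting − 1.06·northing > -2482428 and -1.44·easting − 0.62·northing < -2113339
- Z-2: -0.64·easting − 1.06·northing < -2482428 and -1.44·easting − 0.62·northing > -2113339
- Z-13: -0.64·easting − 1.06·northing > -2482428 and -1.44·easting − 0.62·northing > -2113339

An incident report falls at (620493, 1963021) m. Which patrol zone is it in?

Z-13

-0.64·620493 − 1.06·1963021 = -2477917.780, which is > -2482428
-1.44·620493 − 0.62·1963021 = -2110582.940, which is > -2113339
This sign pattern matches Z-13.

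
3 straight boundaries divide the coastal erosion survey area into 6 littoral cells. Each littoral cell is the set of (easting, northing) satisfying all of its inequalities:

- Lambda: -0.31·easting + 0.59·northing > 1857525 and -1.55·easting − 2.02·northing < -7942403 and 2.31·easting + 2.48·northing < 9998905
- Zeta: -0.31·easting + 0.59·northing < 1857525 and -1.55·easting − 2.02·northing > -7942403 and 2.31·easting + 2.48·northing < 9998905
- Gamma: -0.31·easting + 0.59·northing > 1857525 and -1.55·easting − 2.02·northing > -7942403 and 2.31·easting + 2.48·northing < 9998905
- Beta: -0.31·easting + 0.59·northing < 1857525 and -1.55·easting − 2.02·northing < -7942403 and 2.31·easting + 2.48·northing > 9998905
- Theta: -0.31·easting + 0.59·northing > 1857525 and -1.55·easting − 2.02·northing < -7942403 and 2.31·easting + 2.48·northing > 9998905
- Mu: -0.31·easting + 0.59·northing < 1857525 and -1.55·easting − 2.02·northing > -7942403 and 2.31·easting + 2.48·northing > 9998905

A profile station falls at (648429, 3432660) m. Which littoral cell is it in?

-0.31·648429 + 0.59·3432660 = 1824256.410, which is < 1857525
-1.55·648429 − 2.02·3432660 = -7939038.150, which is > -7942403
2.31·648429 + 2.48·3432660 = 10010867.790, which is > 9998905
This sign pattern matches Mu.

Mu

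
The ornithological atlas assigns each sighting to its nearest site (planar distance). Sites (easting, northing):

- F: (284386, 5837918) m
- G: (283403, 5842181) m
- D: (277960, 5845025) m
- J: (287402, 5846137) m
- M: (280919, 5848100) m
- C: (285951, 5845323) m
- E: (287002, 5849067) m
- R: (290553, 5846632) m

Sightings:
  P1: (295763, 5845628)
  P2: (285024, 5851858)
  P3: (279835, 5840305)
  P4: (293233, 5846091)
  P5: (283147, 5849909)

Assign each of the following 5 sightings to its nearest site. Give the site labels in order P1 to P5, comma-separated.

P1 → R (d²=28152116.00)
P2 → E (d²=11702165.00)
P3 → G (d²=16250000.00)
P4 → R (d²=7475081.00)
P5 → M (d²=8236465.00)

R, E, G, R, M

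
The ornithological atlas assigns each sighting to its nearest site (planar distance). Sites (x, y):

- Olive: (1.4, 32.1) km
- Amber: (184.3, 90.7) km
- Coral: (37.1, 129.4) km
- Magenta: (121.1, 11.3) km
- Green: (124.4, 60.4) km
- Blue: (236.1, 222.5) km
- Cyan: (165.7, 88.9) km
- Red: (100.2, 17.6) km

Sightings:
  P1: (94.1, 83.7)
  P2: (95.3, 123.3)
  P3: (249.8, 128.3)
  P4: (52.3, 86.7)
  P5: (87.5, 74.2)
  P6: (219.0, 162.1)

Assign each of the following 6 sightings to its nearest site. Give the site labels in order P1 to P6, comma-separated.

Green, Coral, Amber, Coral, Green, Blue

P1 → Green (d²=1460.98)
P2 → Coral (d²=3424.45)
P3 → Amber (d²=5704.01)
P4 → Coral (d²=2054.33)
P5 → Green (d²=1552.05)
P6 → Blue (d²=3940.57)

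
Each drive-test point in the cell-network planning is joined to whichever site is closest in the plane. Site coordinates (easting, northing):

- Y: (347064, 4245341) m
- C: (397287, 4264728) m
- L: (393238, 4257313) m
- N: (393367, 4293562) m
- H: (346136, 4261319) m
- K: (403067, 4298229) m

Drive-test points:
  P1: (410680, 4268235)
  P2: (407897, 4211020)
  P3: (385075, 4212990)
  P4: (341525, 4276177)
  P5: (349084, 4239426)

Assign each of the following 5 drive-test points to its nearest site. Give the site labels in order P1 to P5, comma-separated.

C, L, L, H, Y

P1 → C (d²=191671498.00)
P2 → L (d²=2357928130.00)
P3 → L (d²=2031162898.00)
P4 → H (d²=242021485.00)
P5 → Y (d²=39067625.00)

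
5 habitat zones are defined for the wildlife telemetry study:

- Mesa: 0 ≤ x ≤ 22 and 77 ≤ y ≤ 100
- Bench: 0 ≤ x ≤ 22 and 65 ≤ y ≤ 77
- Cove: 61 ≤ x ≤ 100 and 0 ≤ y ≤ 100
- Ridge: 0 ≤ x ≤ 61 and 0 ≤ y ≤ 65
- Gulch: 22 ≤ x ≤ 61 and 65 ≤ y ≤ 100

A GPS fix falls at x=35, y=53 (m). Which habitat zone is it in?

Ridge

The point has x = 35 and y = 53.
Only Ridge satisfies 0 ≤ x ≤ 61 and 0 ≤ y ≤ 65.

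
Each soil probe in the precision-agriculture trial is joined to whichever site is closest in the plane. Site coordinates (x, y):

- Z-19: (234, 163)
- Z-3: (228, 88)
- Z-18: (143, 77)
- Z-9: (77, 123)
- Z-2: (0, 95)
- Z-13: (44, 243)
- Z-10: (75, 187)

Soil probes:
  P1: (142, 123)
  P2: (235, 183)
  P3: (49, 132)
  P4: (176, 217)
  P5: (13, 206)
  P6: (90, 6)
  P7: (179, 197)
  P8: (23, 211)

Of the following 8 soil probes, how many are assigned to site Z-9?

P1 → Z-18
P2 → Z-19
P3 → Z-9
P4 → Z-19
P5 → Z-13
P6 → Z-18
P7 → Z-19
P8 → Z-13
1 of the 8 goes to Z-9.

1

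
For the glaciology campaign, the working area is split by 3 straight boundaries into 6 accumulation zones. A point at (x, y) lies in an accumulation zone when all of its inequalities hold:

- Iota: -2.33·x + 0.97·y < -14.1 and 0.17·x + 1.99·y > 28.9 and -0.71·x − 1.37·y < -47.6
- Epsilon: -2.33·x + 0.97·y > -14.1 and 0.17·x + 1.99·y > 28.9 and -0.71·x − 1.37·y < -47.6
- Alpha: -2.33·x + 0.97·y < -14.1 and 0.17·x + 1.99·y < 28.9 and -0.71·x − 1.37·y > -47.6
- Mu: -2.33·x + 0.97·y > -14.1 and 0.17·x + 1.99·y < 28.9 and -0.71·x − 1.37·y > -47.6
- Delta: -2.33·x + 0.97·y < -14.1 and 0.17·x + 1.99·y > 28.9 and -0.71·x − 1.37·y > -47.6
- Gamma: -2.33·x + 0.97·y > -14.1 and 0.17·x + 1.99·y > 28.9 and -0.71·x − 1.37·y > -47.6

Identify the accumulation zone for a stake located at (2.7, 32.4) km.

Gamma

-2.33·2.7 + 0.97·32.4 = 25.137, which is > -14.1
0.17·2.7 + 1.99·32.4 = 64.935, which is > 28.9
-0.71·2.7 − 1.37·32.4 = -46.305, which is > -47.6
This sign pattern matches Gamma.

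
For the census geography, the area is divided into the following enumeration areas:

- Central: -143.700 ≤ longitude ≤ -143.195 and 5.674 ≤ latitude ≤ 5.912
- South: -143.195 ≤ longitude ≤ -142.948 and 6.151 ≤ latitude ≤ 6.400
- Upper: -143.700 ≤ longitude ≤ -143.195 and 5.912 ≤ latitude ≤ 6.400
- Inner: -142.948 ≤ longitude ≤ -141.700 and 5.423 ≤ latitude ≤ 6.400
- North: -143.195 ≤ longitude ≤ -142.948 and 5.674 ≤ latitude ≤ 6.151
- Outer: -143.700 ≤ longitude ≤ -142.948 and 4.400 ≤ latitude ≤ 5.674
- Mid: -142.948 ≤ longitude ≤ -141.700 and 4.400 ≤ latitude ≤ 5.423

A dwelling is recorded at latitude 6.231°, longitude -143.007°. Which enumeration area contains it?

The point has longitude = -143.007 and latitude = 6.231.
Only South satisfies -143.195 ≤ longitude ≤ -142.948 and 6.151 ≤ latitude ≤ 6.400.

South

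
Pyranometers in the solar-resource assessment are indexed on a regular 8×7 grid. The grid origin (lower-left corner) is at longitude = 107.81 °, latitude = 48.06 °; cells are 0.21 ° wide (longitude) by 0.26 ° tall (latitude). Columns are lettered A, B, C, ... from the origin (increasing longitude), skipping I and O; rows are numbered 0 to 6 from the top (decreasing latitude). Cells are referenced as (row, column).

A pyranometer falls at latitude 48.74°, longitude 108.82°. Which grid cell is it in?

Column index: ⌊(108.82 − 107.81) / 0.21⌋ = ⌊4.810⌋ = 4 → column E
Row offset from origin: ⌊(48.74 − 48.06) / 0.26⌋ = ⌊2.615⌋ = 2 → row 4 (counted from top)

(4, E)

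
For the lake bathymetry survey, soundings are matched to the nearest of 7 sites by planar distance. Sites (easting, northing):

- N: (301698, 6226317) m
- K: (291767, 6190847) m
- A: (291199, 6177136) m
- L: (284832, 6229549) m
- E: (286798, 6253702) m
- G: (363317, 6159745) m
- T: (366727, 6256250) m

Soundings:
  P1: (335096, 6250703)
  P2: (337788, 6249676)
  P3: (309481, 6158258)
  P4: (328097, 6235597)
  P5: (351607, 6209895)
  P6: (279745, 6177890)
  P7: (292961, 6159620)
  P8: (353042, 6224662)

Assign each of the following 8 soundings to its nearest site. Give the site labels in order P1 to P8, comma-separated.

P1 → T (d²=1031289370.00)
P2 → T (d²=880683197.00)
P3 → A (d²=690610408.00)
P4 → N (d²=783025601.00)
P5 → T (d²=2377400425.00)
P6 → A (d²=131762632.00)
P7 → A (d²=309914900.00)
P8 → T (d²=1185080969.00)

T, T, A, N, T, A, A, T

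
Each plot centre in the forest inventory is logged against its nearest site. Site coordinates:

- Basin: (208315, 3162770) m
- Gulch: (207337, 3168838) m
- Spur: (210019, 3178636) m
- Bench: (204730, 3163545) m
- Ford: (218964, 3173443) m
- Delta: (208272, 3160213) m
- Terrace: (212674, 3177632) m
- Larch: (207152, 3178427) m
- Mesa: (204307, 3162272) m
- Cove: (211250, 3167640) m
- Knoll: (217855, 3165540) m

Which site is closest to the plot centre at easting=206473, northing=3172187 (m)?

Gulch

Squared distances to each site:
Basin: 92072853.000; Gulch: 11962297.000; Spur: 54163717.000; Bench: 77722213.000; Ford: 157602617.000; Delta: 146613077.000; Terrace: 68100426.000; Larch: 39398641.000; Mesa: 102998781.000; Cove: 43494938.000; Knoll: 173732533.000.
Minimum at Gulch.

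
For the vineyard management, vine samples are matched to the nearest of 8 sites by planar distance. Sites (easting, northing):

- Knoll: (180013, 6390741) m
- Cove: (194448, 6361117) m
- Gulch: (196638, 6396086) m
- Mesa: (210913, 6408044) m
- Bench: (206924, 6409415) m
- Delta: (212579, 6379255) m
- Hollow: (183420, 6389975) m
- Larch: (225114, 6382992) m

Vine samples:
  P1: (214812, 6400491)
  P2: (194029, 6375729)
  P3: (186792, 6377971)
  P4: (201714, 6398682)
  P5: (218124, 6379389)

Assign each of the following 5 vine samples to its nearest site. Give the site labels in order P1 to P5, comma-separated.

P1 → Mesa (d²=72250010.00)
P2 → Cove (d²=213686105.00)
P3 → Hollow (d²=155466400.00)
P4 → Gulch (d²=32504992.00)
P5 → Delta (d²=30764981.00)

Mesa, Cove, Hollow, Gulch, Delta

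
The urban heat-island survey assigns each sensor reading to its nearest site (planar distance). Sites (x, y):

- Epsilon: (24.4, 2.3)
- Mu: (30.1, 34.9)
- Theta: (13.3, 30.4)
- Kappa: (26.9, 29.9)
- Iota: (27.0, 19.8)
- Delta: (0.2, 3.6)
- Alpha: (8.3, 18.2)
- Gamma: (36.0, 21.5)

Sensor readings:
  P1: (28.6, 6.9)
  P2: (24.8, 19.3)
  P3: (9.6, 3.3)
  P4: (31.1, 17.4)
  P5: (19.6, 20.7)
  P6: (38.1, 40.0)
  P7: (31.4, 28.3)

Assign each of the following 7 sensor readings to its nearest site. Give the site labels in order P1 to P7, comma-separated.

Epsilon, Iota, Delta, Iota, Iota, Mu, Kappa

P1 → Epsilon (d²=38.80)
P2 → Iota (d²=5.09)
P3 → Delta (d²=88.45)
P4 → Iota (d²=22.57)
P5 → Iota (d²=55.57)
P6 → Mu (d²=90.01)
P7 → Kappa (d²=22.81)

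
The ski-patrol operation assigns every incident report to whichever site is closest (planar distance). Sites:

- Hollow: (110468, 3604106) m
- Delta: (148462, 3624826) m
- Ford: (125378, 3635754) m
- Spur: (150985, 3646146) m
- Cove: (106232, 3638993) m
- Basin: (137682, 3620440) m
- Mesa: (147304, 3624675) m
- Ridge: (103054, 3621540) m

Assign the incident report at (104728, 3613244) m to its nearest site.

Squared distances to each site:
Hollow: 116450644.000; Delta: 2046805480.000; Ford: 933122600.000; Spur: 3222251653.000; Cove: 665273017.000; Basin: 1137748532.000; Mesa: 1943383537.000; Ridge: 71625892.000.
Minimum at Ridge.

Ridge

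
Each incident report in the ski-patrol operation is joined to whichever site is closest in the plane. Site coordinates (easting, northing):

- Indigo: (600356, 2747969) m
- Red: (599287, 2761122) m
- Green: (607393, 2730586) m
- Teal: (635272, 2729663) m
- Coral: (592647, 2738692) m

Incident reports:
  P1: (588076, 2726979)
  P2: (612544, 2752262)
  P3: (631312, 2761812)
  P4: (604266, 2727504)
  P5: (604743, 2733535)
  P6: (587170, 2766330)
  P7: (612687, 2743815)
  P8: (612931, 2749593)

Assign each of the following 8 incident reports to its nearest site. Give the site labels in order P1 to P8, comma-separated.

P1 → Coral (d²=158088410.00)
P2 → Indigo (d²=166977193.00)
P3 → Red (d²=1026076725.00)
P4 → Green (d²=19276853.00)
P5 → Green (d²=15719101.00)
P6 → Red (d²=173944953.00)
P7 → Indigo (d²=169309277.00)
P8 → Indigo (d²=160768001.00)

Coral, Indigo, Red, Green, Green, Red, Indigo, Indigo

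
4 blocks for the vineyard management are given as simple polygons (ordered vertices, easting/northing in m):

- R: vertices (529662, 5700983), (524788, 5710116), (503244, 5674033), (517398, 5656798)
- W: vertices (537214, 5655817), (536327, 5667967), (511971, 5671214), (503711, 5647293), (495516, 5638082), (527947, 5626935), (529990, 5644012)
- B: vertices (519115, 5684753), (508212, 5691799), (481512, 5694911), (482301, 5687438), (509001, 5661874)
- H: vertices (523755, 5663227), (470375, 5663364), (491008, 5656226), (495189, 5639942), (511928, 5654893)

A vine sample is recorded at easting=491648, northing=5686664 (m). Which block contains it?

B

Cast a ray rightward from (491648, 5686664). For each polygon, the edges (by vertex number in listed order) whose endpoints lie on opposite sides of northing = 5686664, where each meets that height, and whether that is right or left of the point:
R: 2–3 at easting≈510785.6 (right), 4–1 at easting≈525687.6 (right) → 2 crossings.
W: no edge straddles that height → 0 crossings.
B: 1–2 at easting≈516157.9 (right), 4–5 at easting≈483109.4 (left) → 1 crossing.
H: no edge straddles that height → 0 crossings.
Only B has an odd count, so the point is inside B.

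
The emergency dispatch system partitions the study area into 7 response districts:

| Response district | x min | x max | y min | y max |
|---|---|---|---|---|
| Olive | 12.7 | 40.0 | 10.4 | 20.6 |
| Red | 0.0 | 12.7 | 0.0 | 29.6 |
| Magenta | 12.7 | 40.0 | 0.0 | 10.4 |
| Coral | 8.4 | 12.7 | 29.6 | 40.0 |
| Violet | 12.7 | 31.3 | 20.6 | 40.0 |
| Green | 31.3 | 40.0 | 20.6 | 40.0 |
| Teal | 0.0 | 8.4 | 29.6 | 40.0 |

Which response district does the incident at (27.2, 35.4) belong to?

The point has x = 27.2 and y = 35.4.
Only Violet satisfies 12.7 ≤ x ≤ 31.3 and 20.6 ≤ y ≤ 40.0.

Violet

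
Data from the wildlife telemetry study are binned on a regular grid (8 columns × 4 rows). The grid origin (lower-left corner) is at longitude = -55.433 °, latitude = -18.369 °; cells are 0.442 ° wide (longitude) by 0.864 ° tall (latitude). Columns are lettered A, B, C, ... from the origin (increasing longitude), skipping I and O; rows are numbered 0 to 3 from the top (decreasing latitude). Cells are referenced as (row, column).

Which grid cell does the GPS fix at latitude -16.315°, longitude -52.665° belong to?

Column index: ⌊(-52.665 − -55.433) / 0.442⌋ = ⌊6.262⌋ = 6 → column G
Row offset from origin: ⌊(-16.315 − -18.369) / 0.864⌋ = ⌊2.377⌋ = 2 → row 1 (counted from top)

(1, G)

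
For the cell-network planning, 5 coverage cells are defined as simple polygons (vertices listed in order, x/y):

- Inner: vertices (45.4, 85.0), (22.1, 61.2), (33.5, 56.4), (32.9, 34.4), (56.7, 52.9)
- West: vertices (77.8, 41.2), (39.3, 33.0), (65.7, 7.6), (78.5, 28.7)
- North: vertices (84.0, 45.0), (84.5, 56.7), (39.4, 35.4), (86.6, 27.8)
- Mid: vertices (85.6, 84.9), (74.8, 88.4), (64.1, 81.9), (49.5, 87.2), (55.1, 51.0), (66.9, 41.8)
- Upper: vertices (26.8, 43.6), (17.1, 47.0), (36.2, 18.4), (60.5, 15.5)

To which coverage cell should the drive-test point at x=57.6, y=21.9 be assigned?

Cast a ray rightward from (57.6, 21.9). For each polygon, the edges (by vertex number in listed order) whose endpoints lie on opposite sides of y = 21.9, where each meets that height, and whether that is right or left of the point:
Inner: no edge straddles that height → 0 crossings.
West: 2–3 at x≈50.84 (left), 3–4 at x≈74.37 (right) → 1 crossing.
North: no edge straddles that height → 0 crossings.
Mid: no edge straddles that height → 0 crossings.
Upper: 2–3 at x≈33.86 (left), 4–1 at x≈52.82 (left) → 0 crossings.
Only West has an odd count, so the point is inside West.

West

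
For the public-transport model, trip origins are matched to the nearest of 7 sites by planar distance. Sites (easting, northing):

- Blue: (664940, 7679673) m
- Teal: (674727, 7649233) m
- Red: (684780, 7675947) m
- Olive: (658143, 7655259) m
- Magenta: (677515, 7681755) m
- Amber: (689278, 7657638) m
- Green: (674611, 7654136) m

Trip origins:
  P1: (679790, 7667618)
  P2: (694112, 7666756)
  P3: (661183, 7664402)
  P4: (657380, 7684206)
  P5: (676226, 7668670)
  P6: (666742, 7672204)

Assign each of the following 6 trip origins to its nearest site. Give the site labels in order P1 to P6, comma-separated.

Red, Amber, Olive, Blue, Red, Blue

P1 → Red (d²=94272341.00)
P2 → Amber (d²=106505480.00)
P3 → Olive (d²=92836049.00)
P4 → Blue (d²=77701689.00)
P5 → Red (d²=126125645.00)
P6 → Blue (d²=59033165.00)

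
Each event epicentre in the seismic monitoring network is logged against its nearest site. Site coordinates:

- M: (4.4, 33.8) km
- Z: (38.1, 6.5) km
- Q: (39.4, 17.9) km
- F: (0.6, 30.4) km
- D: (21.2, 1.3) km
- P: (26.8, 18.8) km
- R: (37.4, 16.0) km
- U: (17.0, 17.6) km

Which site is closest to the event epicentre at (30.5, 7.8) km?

Z

Squared distances to each site:
M: 1357.210; Z: 59.450; Q: 181.220; F: 1404.770; D: 128.740; P: 134.690; R: 114.850; U: 278.290.
Minimum at Z.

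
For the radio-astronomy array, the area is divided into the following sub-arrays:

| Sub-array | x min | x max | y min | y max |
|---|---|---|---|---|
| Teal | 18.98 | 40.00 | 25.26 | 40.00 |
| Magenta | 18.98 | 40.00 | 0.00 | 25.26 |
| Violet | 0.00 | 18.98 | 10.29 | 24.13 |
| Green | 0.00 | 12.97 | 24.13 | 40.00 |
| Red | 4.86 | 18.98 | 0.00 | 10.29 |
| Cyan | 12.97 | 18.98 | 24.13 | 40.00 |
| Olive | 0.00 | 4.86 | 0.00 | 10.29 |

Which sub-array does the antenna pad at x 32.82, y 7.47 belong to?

The point has x = 32.82 and y = 7.47.
Only Magenta satisfies 18.98 ≤ x ≤ 40.00 and 0.00 ≤ y ≤ 25.26.

Magenta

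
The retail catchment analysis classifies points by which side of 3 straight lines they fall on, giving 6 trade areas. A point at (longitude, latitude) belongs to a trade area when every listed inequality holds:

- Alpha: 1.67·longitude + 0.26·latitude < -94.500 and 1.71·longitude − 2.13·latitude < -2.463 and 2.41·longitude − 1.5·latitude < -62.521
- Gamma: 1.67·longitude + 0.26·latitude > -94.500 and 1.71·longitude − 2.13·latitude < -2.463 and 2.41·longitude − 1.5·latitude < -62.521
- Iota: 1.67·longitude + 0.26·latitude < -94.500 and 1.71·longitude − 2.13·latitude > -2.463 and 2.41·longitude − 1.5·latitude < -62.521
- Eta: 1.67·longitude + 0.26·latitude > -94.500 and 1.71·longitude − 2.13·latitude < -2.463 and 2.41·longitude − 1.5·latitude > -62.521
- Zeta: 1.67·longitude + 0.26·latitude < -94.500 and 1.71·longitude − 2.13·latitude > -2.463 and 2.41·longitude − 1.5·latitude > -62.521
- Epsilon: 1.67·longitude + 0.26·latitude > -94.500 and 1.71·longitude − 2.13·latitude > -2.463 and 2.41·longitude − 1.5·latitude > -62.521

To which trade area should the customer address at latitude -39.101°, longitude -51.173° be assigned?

Alpha

1.67·-51.173 + 0.26·-39.101 = -95.625, which is < -94.500
1.71·-51.173 − 2.13·-39.101 = -4.221, which is < -2.463
2.41·-51.173 − 1.5·-39.101 = -64.675, which is < -62.521
This sign pattern matches Alpha.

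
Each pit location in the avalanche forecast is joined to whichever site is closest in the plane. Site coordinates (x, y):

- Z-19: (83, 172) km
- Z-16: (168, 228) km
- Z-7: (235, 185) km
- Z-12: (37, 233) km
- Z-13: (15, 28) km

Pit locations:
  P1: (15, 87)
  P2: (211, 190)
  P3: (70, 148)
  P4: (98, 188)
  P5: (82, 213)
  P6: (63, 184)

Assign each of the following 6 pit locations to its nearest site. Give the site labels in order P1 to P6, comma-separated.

P1 → Z-13 (d²=3481.00)
P2 → Z-7 (d²=601.00)
P3 → Z-19 (d²=745.00)
P4 → Z-19 (d²=481.00)
P5 → Z-19 (d²=1682.00)
P6 → Z-19 (d²=544.00)

Z-13, Z-7, Z-19, Z-19, Z-19, Z-19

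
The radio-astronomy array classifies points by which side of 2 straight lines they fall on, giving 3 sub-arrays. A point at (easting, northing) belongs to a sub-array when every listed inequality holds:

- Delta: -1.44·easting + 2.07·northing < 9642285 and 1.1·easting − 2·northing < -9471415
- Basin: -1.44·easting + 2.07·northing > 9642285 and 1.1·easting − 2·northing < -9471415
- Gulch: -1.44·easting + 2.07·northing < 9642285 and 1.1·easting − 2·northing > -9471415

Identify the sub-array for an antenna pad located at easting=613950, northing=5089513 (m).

Basin

-1.44·613950 + 2.07·5089513 = 9651203.910, which is > 9642285
1.1·613950 − 2·5089513 = -9503681.000, which is < -9471415
This sign pattern matches Basin.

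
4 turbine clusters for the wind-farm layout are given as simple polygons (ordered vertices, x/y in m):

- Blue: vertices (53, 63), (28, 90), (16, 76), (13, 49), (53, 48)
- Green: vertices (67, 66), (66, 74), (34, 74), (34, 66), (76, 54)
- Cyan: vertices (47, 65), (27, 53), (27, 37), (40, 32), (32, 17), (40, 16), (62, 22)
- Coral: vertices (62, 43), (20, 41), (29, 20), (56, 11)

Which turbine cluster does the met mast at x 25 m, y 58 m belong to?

Blue

Cast a ray rightward from (25, 58). For each polygon, the edges (by vertex number in listed order) whose endpoints lie on opposite sides of y = 58, where each meets that height, and whether that is right or left of the point:
Blue: 3–4 at x≈14.0 (left), 5–1 at x≈53.0 (right) → 1 crossing.
Green: 4–5 at x≈62.0 (right), 5–1 at x≈73.0 (right) → 2 crossings.
Cyan: 1–2 at x≈35.3 (right), 7–1 at x≈49.4 (right) → 2 crossings.
Coral: no edge straddles that height → 0 crossings.
Only Blue has an odd count, so the point is inside Blue.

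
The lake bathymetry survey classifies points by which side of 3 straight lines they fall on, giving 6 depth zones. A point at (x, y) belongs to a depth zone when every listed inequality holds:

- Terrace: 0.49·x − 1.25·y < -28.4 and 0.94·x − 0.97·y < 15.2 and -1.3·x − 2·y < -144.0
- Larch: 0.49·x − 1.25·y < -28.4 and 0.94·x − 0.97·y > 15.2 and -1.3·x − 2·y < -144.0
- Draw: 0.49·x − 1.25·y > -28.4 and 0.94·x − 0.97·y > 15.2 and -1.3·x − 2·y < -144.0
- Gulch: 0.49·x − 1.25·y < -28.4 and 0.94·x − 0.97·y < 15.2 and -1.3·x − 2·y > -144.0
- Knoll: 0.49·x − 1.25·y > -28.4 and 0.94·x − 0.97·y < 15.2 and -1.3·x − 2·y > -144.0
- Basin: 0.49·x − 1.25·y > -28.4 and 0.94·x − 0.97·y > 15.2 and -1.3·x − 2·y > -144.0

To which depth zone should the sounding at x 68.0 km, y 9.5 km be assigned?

Basin

0.49·68.0 − 1.25·9.5 = 21.445, which is > -28.4
0.94·68.0 − 0.97·9.5 = 54.705, which is > 15.2
-1.3·68.0 − 2·9.5 = -107.400, which is > -144.0
This sign pattern matches Basin.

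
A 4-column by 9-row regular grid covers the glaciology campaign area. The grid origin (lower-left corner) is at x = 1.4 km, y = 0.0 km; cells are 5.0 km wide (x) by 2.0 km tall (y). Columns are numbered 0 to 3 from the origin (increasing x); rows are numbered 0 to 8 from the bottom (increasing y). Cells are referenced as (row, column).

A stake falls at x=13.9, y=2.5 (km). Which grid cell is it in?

(1, 2)

Column index: ⌊(13.9 − 1.4) / 5.0⌋ = ⌊2.500⌋ = 2
Row offset from origin: ⌊(2.5 − 0.0) / 2.0⌋ = ⌊1.250⌋ = 1 → row 1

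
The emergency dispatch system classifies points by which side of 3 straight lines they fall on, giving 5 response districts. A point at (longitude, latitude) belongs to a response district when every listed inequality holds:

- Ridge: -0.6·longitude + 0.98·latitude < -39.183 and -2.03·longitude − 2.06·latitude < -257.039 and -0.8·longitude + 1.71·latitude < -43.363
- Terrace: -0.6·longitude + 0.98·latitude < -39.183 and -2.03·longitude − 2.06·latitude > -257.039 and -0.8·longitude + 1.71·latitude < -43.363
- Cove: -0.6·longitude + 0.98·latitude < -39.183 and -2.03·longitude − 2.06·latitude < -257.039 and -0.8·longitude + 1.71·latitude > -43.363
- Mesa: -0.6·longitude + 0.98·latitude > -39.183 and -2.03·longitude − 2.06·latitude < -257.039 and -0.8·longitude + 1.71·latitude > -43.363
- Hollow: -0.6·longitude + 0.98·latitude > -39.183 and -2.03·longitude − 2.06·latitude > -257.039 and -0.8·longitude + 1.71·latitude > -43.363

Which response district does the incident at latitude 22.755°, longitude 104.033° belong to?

Ridge

-0.6·104.033 + 0.98·22.755 = -40.120, which is < -39.183
-2.03·104.033 − 2.06·22.755 = -258.062, which is < -257.039
-0.8·104.033 + 1.71·22.755 = -44.315, which is < -43.363
This sign pattern matches Ridge.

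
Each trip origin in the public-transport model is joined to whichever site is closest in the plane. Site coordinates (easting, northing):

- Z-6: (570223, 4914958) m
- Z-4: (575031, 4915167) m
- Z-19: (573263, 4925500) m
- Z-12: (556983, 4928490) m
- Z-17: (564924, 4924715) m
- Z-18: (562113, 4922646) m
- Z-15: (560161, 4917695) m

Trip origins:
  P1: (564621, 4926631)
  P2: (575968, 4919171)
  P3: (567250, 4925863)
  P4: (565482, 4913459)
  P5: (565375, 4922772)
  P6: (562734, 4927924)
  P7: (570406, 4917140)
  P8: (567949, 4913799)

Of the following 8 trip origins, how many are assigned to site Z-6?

3

P1 → Z-17
P2 → Z-4
P3 → Z-17
P4 → Z-6
P5 → Z-17
P6 → Z-17
P7 → Z-6
P8 → Z-6
3 of the 8 go to Z-6.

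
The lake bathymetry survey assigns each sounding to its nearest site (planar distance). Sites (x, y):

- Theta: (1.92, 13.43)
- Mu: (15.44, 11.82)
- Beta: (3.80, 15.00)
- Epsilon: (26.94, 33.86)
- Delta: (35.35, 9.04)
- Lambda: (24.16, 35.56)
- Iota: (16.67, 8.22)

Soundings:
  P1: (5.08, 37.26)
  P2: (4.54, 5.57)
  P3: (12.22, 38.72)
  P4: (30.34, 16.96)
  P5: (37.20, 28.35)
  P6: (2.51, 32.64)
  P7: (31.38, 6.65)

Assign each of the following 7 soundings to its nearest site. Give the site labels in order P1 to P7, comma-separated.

P1 → Lambda (d²=366.94)
P2 → Theta (d²=68.64)
P3 → Lambda (d²=152.55)
P4 → Delta (d²=87.83)
P5 → Epsilon (d²=135.63)
P6 → Beta (d²=312.83)
P7 → Delta (d²=21.47)

Lambda, Theta, Lambda, Delta, Epsilon, Beta, Delta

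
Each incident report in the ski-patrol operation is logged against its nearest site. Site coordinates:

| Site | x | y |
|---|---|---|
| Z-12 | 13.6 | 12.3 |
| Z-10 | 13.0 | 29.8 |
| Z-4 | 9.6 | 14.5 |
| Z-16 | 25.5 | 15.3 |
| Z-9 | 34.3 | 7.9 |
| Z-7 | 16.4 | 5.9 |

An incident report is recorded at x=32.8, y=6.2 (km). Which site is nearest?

Squared distances to each site:
Z-12: 405.850; Z-10: 949.000; Z-4: 607.130; Z-16: 136.100; Z-9: 5.140; Z-7: 269.050.
Minimum at Z-9.

Z-9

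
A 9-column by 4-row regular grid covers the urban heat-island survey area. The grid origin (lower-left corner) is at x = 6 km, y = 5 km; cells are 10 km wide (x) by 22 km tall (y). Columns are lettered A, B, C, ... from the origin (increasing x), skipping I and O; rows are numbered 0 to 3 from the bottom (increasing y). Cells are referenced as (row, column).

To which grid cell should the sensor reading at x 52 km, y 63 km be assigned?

Column index: ⌊(52 − 6) / 10⌋ = ⌊4.600⌋ = 4 → column E
Row offset from origin: ⌊(63 − 5) / 22⌋ = ⌊2.636⌋ = 2 → row 2

(2, E)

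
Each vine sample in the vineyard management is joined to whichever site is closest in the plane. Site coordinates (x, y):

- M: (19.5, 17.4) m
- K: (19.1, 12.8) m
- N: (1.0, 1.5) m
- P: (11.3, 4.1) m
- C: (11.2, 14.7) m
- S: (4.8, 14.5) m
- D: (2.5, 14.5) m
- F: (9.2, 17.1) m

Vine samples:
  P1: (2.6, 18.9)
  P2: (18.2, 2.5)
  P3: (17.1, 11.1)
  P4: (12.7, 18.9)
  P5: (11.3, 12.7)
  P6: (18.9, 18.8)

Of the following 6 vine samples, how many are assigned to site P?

P1 → D
P2 → P
P3 → K
P4 → F
P5 → C
P6 → M
1 of the 6 goes to P.

1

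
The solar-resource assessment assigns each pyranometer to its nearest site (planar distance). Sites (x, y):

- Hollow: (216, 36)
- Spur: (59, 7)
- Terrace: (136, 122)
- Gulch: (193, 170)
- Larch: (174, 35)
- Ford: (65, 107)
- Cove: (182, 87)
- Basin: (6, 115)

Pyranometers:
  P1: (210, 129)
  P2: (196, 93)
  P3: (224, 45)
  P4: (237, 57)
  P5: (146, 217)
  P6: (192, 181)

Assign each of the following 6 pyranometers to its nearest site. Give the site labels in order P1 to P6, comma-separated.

P1 → Gulch (d²=1970.00)
P2 → Cove (d²=232.00)
P3 → Hollow (d²=145.00)
P4 → Hollow (d²=882.00)
P5 → Gulch (d²=4418.00)
P6 → Gulch (d²=122.00)

Gulch, Cove, Hollow, Hollow, Gulch, Gulch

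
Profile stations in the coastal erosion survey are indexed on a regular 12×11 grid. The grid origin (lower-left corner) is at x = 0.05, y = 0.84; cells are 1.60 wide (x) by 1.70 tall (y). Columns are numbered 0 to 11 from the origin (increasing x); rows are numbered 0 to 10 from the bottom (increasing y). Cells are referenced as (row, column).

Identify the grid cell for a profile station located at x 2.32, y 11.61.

Column index: ⌊(2.32 − 0.05) / 1.60⌋ = ⌊1.419⌋ = 1
Row offset from origin: ⌊(11.61 − 0.84) / 1.70⌋ = ⌊6.335⌋ = 6 → row 6

(6, 1)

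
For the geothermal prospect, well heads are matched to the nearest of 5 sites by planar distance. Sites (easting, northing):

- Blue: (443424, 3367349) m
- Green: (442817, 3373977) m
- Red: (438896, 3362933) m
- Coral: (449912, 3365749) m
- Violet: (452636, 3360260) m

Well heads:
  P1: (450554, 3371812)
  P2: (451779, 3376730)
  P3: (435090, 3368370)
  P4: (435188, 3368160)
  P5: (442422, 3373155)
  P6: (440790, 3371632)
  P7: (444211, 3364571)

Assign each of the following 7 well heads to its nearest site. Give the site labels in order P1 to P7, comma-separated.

Coral, Green, Red, Red, Green, Green, Blue

P1 → Coral (d²=37172133.00)
P2 → Green (d²=87896453.00)
P3 → Red (d²=44046605.00)
P4 → Red (d²=41070793.00)
P5 → Green (d²=831709.00)
P6 → Green (d²=9607754.00)
P7 → Blue (d²=8336653.00)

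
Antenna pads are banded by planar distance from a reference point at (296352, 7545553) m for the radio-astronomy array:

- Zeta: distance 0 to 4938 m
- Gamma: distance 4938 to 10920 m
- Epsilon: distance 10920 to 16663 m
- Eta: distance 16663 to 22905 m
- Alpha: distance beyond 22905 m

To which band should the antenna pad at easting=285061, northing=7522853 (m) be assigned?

Alpha

Distance = √((285061−296352)² + (7522853−7545553)²) = √(127486681.000 + 515290000.000) = 25353.041 m.
22905 ≤ 25353.041 < ∞ → Alpha.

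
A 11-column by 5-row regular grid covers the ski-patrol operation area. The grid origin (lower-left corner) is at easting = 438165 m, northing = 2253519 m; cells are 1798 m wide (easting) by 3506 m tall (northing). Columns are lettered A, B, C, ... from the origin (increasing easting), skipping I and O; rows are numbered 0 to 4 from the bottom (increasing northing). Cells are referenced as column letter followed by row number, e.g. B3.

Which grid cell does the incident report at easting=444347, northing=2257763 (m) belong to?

D1

Column index: ⌊(444347 − 438165) / 1798⌋ = ⌊3.438⌋ = 3 → column D
Row offset from origin: ⌊(2257763 − 2253519) / 3506⌋ = ⌊1.210⌋ = 1 → row 1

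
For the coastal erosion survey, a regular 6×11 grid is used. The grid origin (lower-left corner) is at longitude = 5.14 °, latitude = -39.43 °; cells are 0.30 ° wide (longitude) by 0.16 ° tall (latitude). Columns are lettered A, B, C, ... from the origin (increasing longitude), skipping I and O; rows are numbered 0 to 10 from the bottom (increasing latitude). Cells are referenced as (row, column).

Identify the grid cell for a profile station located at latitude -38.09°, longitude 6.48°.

(8, E)

Column index: ⌊(6.48 − 5.14) / 0.30⌋ = ⌊4.467⌋ = 4 → column E
Row offset from origin: ⌊(-38.09 − -39.43) / 0.16⌋ = ⌊8.375⌋ = 8 → row 8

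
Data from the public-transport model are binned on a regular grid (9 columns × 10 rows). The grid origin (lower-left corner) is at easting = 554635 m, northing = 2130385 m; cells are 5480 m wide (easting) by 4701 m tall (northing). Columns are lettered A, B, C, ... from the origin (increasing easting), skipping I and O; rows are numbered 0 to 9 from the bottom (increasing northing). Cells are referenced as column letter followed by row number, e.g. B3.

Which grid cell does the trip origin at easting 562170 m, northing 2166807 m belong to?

B7

Column index: ⌊(562170 − 554635) / 5480⌋ = ⌊1.375⌋ = 1 → column B
Row offset from origin: ⌊(2166807 − 2130385) / 4701⌋ = ⌊7.748⌋ = 7 → row 7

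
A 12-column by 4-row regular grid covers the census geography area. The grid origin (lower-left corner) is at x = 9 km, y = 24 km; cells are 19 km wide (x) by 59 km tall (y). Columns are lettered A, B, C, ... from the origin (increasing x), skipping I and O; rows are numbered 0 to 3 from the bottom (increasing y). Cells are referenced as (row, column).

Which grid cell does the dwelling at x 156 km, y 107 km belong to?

Column index: ⌊(156 − 9) / 19⌋ = ⌊7.737⌋ = 7 → column H
Row offset from origin: ⌊(107 − 24) / 59⌋ = ⌊1.407⌋ = 1 → row 1

(1, H)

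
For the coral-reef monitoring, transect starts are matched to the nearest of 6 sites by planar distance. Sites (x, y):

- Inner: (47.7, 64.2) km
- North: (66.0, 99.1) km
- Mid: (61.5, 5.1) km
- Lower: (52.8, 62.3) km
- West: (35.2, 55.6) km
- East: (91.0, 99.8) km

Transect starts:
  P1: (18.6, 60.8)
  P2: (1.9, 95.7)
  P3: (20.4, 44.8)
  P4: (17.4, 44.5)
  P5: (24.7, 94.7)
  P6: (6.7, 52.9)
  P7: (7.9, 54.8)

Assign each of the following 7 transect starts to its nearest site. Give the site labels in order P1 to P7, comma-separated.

West, West, West, West, Inner, West, West

P1 → West (d²=302.60)
P2 → West (d²=2716.90)
P3 → West (d²=335.68)
P4 → West (d²=440.05)
P5 → Inner (d²=1459.25)
P6 → West (d²=819.54)
P7 → West (d²=745.93)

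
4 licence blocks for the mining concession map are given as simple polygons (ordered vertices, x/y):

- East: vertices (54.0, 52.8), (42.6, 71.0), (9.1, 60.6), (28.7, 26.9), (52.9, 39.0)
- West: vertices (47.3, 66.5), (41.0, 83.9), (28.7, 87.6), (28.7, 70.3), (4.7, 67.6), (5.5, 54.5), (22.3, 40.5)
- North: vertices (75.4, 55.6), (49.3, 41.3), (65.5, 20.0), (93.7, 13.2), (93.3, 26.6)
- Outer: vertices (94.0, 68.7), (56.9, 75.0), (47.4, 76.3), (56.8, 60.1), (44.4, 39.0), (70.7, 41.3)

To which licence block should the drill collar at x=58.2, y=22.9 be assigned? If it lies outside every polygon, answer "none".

Cast a ray rightward from (58.2, 22.9). For each polygon, the edges (by vertex number in listed order) whose endpoints lie on opposite sides of y = 22.9, where each meets that height, and whether that is right or left of the point:
East: no edge straddles that height → 0 crossings.
West: no edge straddles that height → 0 crossings.
North: 2–3 at x≈63.29 (right), 4–5 at x≈93.41 (right) → 2 crossings.
Outer: no edge straddles that height → 0 crossings.
All counts are even, so the point lies outside every listed polygon.

none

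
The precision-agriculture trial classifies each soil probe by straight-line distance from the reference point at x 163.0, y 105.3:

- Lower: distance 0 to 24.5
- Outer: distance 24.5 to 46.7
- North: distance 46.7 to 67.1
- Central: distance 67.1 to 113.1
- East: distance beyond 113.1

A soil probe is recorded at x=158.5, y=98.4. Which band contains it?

Lower

Distance = √((158.5−163.0)² + (98.4−105.3)²) = √(20.250 + 47.610) = 8.238.
0 ≤ 8.238 < 24.5 → Lower.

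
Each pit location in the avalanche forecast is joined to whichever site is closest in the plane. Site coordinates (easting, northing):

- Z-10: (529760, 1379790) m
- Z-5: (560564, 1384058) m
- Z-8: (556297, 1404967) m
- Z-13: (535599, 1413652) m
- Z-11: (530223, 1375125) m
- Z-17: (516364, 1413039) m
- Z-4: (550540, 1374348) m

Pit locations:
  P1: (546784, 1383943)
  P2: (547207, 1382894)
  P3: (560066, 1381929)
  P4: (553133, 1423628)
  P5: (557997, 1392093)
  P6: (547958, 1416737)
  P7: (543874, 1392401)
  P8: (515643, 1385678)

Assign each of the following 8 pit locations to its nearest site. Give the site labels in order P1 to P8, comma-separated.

Z-4, Z-4, Z-5, Z-8, Z-5, Z-13, Z-8, Z-10

P1 → Z-4 (d²=106171561.00)
P2 → Z-4 (d²=84143005.00)
P3 → Z-5 (d²=4780645.00)
P4 → Z-8 (d²=358243817.00)
P5 → Z-5 (d²=71150714.00)
P6 → Z-13 (d²=162262106.00)
P7 → Z-8 (d²=312235285.00)
P8 → Z-10 (d²=233958233.00)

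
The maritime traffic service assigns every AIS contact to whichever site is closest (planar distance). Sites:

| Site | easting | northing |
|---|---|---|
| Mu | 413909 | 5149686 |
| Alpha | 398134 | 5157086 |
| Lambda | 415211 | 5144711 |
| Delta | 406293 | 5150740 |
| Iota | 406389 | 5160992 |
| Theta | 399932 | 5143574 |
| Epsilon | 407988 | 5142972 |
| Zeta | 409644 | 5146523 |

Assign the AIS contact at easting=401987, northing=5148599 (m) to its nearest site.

Delta

Squared distances to each site:
Mu: 143315653.000; Alpha: 86874778.000; Lambda: 189990720.000; Delta: 23125517.000; Iota: 172964053.000; Theta: 29473650.000; Epsilon: 67675130.000; Zeta: 62939425.000.
Minimum at Delta.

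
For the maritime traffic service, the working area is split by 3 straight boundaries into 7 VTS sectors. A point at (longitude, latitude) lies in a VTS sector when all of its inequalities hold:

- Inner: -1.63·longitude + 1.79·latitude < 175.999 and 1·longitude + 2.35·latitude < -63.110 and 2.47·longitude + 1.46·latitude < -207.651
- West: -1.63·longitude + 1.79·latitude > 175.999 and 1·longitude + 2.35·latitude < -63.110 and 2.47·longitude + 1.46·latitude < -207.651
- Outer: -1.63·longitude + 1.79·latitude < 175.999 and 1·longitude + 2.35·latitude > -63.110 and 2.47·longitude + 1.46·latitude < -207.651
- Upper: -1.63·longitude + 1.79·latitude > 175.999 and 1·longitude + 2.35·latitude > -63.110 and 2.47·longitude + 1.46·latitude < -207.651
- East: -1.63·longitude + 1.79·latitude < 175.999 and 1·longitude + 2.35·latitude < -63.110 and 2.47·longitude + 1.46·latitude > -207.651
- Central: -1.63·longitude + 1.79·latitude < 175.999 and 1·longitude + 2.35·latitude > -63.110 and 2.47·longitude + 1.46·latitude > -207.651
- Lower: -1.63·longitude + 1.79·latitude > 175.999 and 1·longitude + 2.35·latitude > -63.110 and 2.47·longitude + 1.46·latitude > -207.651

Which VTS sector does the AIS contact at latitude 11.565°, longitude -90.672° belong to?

East

-1.63·-90.672 + 1.79·11.565 = 168.497, which is < 175.999
1·-90.672 + 2.35·11.565 = -63.494, which is < -63.110
2.47·-90.672 + 1.46·11.565 = -207.075, which is > -207.651
This sign pattern matches East.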